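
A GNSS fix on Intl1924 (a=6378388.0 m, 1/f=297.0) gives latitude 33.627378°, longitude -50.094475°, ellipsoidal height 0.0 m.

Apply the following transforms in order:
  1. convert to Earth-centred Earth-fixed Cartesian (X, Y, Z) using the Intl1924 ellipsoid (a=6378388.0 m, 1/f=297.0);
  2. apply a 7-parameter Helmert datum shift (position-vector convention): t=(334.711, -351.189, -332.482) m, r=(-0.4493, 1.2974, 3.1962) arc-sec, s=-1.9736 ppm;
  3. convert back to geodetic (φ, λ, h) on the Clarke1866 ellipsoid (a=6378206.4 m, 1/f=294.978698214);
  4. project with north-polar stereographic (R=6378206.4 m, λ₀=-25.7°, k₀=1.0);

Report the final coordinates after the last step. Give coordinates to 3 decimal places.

start: φ=33.627378°, λ=-50.094475°, h=0.000 m
→ ECEF (a=6378388.000, f=1/297.0): X=3410654.4800, Y=-4078297.7601, Z=3512160.2572
→ Helmert 7p (PV): X=3411067.7466, Y=-4078580.3997, Z=3511808.2743
→ geod (Bowring, a=6378206.400): φ=33.62354641°, λ=-50.09301271°, h=432.8144 m
→ stereo (R=6378206.4, λ₀=-25.7°): E=-2823451.4978, N=-6226282.4750

E=-2823451.498 m, N=-6226282.475 m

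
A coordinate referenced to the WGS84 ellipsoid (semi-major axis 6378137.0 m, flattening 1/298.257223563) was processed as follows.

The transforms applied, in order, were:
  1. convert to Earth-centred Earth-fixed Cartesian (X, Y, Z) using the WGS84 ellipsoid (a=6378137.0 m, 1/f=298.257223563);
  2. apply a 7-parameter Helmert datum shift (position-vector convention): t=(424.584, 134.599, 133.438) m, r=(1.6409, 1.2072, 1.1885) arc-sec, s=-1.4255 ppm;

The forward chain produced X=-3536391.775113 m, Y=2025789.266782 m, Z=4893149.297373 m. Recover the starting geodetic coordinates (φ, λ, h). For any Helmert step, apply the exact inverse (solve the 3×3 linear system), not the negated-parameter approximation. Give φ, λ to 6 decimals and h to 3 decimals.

start: X=-3536391.7751, Y=2025789.2668, Z=4893149.2974 m
→ Helmert⁻¹: X=-3536838.3657, Y=2025716.8599, Z=4892986.0192
→ geod (Bowring, a=6378137.000): φ=50.39464200°, λ=150.19816500°, h=2721.0770 m

φ=50.394642°, λ=150.198165°, h=2721.077 m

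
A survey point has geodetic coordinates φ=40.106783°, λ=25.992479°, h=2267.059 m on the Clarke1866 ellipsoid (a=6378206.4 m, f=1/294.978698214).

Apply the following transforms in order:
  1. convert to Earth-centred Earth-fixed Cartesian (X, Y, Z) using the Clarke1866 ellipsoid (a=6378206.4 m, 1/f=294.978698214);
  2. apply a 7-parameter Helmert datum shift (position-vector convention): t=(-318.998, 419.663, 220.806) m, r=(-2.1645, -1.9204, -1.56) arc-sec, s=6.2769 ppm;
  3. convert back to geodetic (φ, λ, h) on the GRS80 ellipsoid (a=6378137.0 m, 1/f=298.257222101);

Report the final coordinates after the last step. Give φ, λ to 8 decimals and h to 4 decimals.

start: φ=40.106783°, λ=25.992479°, h=2267.059 m
→ ECEF (a=6378206.400, f=1/294.978698214): X=4392634.1066, Y=2141717.0803, Z=4088323.7218
→ Helmert 7p (PV): X=4392320.8149, Y=2142159.8668, Z=4088588.6122
→ geod (Bowring, a=6378137.000): φ=40.10700506°, λ=25.99875512°, h=2341.6231 m

φ=40.10700506°, λ=25.99875512°, h=2341.6231 m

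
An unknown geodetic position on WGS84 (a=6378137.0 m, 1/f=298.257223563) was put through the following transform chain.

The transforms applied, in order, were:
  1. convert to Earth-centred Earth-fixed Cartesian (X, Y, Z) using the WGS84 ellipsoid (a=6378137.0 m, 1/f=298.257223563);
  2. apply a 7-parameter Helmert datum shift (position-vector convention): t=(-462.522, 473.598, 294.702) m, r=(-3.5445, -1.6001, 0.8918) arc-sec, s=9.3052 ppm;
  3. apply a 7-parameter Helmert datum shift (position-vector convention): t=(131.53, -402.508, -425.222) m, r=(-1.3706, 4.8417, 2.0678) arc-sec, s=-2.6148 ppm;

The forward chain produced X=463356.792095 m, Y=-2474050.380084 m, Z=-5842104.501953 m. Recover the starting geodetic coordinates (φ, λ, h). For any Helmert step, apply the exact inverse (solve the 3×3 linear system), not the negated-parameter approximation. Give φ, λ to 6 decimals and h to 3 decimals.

φ=-66.830375°, λ=-79.383227°, h=1077.210 m

start: X=463356.7921, Y=-2474050.3801, Z=-5842104.5020 m
→ Helmert⁻¹: X=463338.7989, Y=-2473620.1679, Z=-5841700.1156
→ Helmert⁻¹: X=463740.9895, Y=-2473972.3592, Z=-5841986.5679
→ geod (Bowring, a=6378137.000): φ=-66.83037500°, λ=-79.38322700°, h=1077.2100 m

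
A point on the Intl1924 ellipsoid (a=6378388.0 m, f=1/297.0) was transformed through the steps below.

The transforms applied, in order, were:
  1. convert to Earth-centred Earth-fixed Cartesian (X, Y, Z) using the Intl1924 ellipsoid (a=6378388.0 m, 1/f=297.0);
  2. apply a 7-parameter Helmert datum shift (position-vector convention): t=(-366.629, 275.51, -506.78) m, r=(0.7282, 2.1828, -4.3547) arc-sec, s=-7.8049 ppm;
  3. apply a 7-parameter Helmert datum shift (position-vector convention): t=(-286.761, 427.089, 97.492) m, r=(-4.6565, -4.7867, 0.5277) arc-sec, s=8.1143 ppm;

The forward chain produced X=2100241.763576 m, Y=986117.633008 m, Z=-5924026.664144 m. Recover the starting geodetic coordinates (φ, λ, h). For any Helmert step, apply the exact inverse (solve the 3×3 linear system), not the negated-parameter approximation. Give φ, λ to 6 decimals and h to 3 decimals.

start: X=2100241.7636, Y=986117.6330, Z=-5924026.6641 m
→ Helmert⁻¹: X=2100376.5243, Y=985810.9110, Z=-5924102.5739
→ Helmert⁻¹: X=2100801.4289, Y=985566.5328, Z=-5923623.2751
→ geod (Bowring, a=6378388.000): φ=-68.73881300°, λ=25.13307500°, h=2162.9360 m

φ=-68.738813°, λ=25.133075°, h=2162.936 m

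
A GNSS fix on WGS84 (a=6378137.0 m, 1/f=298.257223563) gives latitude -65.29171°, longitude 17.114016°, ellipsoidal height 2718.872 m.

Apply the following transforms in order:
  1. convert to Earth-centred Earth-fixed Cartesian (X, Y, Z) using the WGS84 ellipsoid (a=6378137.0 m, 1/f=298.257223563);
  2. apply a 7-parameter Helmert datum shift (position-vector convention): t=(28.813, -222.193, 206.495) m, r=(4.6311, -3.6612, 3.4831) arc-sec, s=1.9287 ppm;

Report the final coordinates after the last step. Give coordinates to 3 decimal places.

X=2556278.762 m, Y=787012.869 m, Z=-5773591.594 m

start: φ=-65.291710°, λ=17.114016°, h=2718.872 m
→ ECEF (a=6378137.000, f=1/298.257223563): X=2556155.8240, Y=787060.7434, Z=-5773849.9959
→ Helmert 7p (PV): X=2556278.7623, Y=787012.8690, Z=-5773591.5938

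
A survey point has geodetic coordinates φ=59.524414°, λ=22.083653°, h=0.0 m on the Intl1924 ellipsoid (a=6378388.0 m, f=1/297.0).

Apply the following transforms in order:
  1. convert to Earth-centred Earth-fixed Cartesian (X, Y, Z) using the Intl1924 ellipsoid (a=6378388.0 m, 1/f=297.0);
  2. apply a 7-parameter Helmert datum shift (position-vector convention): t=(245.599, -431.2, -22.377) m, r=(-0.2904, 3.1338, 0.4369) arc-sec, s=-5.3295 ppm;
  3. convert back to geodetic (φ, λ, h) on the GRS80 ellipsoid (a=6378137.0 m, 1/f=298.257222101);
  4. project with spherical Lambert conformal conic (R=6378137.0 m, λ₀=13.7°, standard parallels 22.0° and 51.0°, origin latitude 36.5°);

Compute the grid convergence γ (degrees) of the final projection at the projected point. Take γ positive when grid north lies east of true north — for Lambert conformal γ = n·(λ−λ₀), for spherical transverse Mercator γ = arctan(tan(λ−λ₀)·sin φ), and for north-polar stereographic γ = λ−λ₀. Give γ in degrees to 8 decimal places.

start: φ=59.524414°, λ=22.083653°, h=0.000 m
→ ECEF (a=6378388.000, f=1/297.0): X=3005118.9112, Y=1219253.6113, Z=5473912.2131
→ Helmert 7p (PV): X=3005429.0771, Y=1218829.9852, Z=5473813.2895
→ geod (Bowring, a=6378137.000): φ=59.52225390°, λ=22.07465793°, h=162.9516 m
→ into lcc (λ₀=13.7°): φ=59.52225390°, λ−λ₀=8.37465793°
convergence γ = 5.03649063°

5.03649063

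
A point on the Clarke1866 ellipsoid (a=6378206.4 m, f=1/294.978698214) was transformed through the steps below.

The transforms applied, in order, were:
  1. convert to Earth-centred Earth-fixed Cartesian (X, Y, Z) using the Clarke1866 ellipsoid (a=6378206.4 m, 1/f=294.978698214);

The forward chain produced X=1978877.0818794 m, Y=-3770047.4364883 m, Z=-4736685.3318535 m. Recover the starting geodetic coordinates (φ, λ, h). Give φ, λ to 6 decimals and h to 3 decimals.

start: X=1978877.0819, Y=-3770047.4365, Z=-4736685.3319 m
→ geod (Bowring, a=6378206.400): φ=-48.24070300°, λ=-62.30526700°, h=2877.2510 m

φ=-48.240703°, λ=-62.305267°, h=2877.251 m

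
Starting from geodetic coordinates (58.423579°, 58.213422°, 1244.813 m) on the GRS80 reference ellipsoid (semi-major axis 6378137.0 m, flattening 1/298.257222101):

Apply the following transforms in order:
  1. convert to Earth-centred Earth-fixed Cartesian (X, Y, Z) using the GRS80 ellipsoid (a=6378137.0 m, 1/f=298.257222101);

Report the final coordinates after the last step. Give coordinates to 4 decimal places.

start: φ=58.423579°, λ=58.213422°, h=1244.813 m
→ ECEF (a=6378137.000, f=1/298.257222101): X=1763904.4483, Y=2846375.2640, Z=5411651.0709

X=1763904.4483 m, Y=2846375.2640 m, Z=5411651.0709 m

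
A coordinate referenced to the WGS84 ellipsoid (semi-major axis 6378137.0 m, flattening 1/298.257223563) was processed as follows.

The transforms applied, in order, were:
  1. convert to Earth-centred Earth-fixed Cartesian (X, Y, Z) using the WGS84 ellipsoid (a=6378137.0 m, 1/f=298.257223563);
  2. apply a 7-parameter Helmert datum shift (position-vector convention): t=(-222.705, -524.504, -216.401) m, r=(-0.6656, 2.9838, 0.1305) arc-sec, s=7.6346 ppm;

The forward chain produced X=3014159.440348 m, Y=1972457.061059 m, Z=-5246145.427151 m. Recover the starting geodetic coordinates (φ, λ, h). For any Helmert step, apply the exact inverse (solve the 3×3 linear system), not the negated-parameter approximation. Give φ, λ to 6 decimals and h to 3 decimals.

φ=-55.699112°, λ=33.205186°, h=245.616 m

start: X=3014159.4403, Y=1972457.0611, Z=-5246145.4272 m
→ Helmert⁻¹: X=3014436.2658, Y=1972981.5230, Z=-5245839.0028
→ geod (Bowring, a=6378137.000): φ=-55.69911200°, λ=33.20518600°, h=245.6160 m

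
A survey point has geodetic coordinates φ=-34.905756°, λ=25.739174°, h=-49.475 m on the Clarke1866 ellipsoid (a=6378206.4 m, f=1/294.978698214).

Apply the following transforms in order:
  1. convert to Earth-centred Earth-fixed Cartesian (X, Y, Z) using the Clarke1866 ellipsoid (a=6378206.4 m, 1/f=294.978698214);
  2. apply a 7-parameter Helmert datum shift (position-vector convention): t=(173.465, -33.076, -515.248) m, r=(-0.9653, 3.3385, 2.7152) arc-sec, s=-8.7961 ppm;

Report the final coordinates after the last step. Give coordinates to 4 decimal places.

start: φ=-34.905756°, λ=25.739174°, h=-49.475 m
→ ECEF (a=6378206.400, f=1/294.978698214): X=4716933.3899, Y=2274080.0621, Z=-3629081.4302
→ Helmert 7p (PV): X=4716976.6913, Y=2274072.0911, Z=-3629651.7441

X=4716976.6913 m, Y=2274072.0911 m, Z=-3629651.7441 m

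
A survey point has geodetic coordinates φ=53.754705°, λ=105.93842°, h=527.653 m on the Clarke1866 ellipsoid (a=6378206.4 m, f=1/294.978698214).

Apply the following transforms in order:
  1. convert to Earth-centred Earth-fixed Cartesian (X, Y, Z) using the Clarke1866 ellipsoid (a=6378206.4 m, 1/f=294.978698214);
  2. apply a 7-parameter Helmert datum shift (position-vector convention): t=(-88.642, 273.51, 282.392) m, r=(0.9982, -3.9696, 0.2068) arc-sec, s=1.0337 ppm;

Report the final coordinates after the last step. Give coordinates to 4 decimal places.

X=-1038116.5011 m, Y=3634662.6244 m, Z=5121156.7664 m

start: φ=53.754705°, λ=105.938420°, h=527.653 m
→ ECEF (a=6378206.400, f=1/294.978698214): X=-1037924.5902, Y=3634411.1801, Z=5120871.4675
→ Helmert 7p (PV): X=-1038116.5011, Y=3634662.6244, Z=5121156.7664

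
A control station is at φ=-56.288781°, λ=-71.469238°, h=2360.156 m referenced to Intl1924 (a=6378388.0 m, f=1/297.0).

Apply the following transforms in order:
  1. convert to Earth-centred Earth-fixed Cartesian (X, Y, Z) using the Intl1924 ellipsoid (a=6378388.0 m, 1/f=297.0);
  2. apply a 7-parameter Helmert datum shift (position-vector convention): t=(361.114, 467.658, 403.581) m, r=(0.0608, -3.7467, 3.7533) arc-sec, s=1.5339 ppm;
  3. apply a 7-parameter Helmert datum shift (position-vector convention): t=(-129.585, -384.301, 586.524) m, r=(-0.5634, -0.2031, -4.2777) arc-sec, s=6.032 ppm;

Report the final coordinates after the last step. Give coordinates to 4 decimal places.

X=1128452.2984 m, Y=-3365545.7260 m, Z=-5283448.0883 m

start: φ=-56.288781°, λ=-71.469238°, h=2360.156 m
→ ECEF (a=6378388.000, f=1/297.0): X=1128119.5857, Y=-3365587.8679, Z=-5284428.0170
→ Helmert 7p (PV): X=1128639.6614, Y=-3365103.2868, Z=-5284013.0421
→ Helmert 7p (PV): X=1128452.2984, Y=-3365545.7260, Z=-5283448.0883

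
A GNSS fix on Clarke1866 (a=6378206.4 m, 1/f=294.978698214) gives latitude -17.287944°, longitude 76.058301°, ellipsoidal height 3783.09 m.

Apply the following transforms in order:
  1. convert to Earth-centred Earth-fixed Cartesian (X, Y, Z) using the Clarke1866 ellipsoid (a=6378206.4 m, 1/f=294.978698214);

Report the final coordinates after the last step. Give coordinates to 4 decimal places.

X=1468614.4058 m, Y=5915928.8261 m, Z=-1884294.5096 m

start: φ=-17.287944°, λ=76.058301°, h=3783.090 m
→ ECEF (a=6378206.400, f=1/294.978698214): X=1468614.4058, Y=5915928.8261, Z=-1884294.5096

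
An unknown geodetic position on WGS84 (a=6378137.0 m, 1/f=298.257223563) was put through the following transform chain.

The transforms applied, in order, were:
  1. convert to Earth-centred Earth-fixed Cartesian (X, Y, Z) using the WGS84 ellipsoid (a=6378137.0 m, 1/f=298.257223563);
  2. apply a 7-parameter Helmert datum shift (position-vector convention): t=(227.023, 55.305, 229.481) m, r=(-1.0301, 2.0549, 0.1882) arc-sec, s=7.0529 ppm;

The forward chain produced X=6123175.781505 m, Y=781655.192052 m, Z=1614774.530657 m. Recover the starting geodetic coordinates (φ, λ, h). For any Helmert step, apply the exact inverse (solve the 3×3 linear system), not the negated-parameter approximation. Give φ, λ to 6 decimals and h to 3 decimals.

φ=14.753224°, λ=7.274408°, h=3488.271 m

start: X=6123175.7815, Y=781655.1921, Z=1614774.5307 m
→ Helmert⁻¹: X=6122890.2021, Y=781580.7245, Z=1614598.5647
→ geod (Bowring, a=6378137.000): φ=14.75322400°, λ=7.27440800°, h=3488.2710 m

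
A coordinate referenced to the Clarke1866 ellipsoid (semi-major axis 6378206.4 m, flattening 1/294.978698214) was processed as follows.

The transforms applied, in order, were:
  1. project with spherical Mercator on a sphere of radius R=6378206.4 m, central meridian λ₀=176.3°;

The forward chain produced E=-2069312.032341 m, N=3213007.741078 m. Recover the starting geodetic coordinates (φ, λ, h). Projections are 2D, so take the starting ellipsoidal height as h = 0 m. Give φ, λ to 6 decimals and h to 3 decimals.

start: E=-2069312.0323, N=3213007.7411 m
→ merc⁻¹: φ=27.71407500°, λ=157.71125600°

φ=27.714075°, λ=157.711256°, h=0.000 m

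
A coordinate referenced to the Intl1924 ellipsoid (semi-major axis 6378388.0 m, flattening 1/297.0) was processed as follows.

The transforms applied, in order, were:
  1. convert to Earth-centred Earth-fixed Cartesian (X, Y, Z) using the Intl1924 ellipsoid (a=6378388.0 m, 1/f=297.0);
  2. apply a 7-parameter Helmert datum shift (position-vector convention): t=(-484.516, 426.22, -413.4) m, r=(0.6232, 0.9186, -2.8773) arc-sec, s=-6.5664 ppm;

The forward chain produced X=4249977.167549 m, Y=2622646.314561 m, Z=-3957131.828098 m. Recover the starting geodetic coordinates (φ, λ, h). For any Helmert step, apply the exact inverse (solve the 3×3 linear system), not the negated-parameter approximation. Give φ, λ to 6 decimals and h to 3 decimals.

start: X=4249977.1675, Y=2622646.3146, Z=-3957131.8281 m
→ Helmert⁻¹: X=4250470.6356, Y=2622284.6506, Z=-3956733.4031
→ geod (Bowring, a=6378388.000): φ=-38.57631900°, λ=31.67208900°, h=1623.7720 m

φ=-38.576319°, λ=31.672089°, h=1623.772 m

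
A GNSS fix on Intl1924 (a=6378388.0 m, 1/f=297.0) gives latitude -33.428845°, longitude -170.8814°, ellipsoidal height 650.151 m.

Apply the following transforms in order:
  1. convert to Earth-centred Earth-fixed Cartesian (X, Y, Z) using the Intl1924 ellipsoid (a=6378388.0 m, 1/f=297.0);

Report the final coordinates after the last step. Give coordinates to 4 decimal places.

X=-5261848.3906 m, Y=-844563.6365 m, Z=-3494161.7406 m

start: φ=-33.428845°, λ=-170.881400°, h=650.151 m
→ ECEF (a=6378388.000, f=1/297.0): X=-5261848.3906, Y=-844563.6365, Z=-3494161.7406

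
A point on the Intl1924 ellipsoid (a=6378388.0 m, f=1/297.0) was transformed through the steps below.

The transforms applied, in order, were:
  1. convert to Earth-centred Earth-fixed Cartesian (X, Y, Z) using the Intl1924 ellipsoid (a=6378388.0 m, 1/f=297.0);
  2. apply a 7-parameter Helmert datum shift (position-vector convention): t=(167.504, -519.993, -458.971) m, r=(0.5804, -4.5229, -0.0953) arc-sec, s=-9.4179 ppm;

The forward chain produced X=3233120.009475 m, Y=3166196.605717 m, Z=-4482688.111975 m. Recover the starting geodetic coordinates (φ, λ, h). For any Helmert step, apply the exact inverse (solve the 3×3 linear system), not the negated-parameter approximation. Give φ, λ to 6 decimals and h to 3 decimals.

φ=-44.919011°, λ=44.407799°, h=1828.412 m

start: X=3233120.0095, Y=3166196.6057, Z=-4482688.1120 m
→ Helmert⁻¹: X=3232883.2029, Y=3166735.3038, Z=-4482351.1548
→ geod (Bowring, a=6378388.000): φ=-44.91901100°, λ=44.40779900°, h=1828.4120 m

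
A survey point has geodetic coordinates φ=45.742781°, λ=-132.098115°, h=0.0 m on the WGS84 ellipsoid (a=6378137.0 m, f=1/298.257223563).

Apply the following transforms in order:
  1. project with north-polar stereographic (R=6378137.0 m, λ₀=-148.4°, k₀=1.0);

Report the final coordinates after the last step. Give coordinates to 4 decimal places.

start: φ=45.742781°, λ=-132.098115°, h=0.000 m
→ stereo (R=6378137.0, λ₀=-148.4°): E=1456040.1324, N=-4978660.8945

E=1456040.1324 m, N=-4978660.8945 m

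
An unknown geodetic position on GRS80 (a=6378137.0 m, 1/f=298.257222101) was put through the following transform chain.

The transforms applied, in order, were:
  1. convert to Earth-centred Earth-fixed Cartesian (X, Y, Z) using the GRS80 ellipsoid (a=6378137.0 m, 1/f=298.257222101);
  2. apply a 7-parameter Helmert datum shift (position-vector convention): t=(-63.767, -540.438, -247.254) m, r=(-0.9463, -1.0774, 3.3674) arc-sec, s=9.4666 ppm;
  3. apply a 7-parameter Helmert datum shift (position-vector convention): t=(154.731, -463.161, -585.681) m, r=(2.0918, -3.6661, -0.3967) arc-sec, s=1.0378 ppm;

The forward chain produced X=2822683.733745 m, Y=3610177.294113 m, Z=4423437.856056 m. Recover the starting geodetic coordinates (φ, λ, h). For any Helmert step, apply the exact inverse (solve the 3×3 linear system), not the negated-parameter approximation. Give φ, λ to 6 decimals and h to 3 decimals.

start: X=2822683.7337, Y=3610177.2941, Z=4423437.8561 m
→ Helmert⁻¹: X=2822597.7591, Y=3610687.0011, Z=4423932.1605
→ Helmert⁻¹: X=2822716.8682, Y=3611126.8738, Z=4424139.3559
→ geod (Bowring, a=6378137.000): φ=44.17903800°, λ=51.98625500°, h=2524.1410 m

φ=44.179038°, λ=51.986255°, h=2524.141 m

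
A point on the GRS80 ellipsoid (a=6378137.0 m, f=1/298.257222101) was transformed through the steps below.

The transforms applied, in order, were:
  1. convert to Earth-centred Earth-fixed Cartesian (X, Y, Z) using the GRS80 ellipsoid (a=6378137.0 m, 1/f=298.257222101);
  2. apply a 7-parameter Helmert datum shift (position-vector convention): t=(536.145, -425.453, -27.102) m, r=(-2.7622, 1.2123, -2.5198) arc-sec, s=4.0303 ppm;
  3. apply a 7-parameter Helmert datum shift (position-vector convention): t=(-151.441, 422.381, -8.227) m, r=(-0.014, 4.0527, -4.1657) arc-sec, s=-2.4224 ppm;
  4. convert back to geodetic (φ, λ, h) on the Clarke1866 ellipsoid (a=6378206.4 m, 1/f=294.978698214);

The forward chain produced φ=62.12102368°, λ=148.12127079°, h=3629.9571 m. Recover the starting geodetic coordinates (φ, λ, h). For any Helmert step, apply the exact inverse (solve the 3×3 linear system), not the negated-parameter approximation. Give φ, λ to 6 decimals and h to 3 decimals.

start: φ=62.121024°, λ=148.121271°, h=3629.957 m
→ ECEF (a=6378206.400, f=1/294.978698214): X=-2540794.8958, Y=1580197.1256, Z=5617848.3888
→ Helmert⁻¹: X=-2540791.8924, Y=1579726.8766, Z=5617820.4101
→ Helmert⁻¹: X=-2541370.1157, Y=1580039.6836, Z=5617831.0931
→ geod (Bowring, a=6378137.000): φ=62.11597100°, λ=148.12964700°, h=3687.8780 m

φ=62.115971°, λ=148.129647°, h=3687.878 m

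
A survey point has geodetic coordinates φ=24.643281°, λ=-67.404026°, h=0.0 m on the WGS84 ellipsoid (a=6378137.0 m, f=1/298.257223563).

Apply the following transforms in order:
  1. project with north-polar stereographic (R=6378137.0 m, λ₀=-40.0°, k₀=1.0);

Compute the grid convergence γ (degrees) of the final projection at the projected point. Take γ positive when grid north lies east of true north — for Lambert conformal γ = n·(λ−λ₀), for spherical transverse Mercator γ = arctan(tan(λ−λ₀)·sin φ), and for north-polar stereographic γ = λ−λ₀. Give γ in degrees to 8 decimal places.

start: φ=24.643281°, λ=-67.404026°, h=0.000 m
→ into stereo (λ₀=-40.0°): φ=24.64328100°, λ−λ₀=-27.40402600°
convergence γ = -27.40402600°

-27.40402600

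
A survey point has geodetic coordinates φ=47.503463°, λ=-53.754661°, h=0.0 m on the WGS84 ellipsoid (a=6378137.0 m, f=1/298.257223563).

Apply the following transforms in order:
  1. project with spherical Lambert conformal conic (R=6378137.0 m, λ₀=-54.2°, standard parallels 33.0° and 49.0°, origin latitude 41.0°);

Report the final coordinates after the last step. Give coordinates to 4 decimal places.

start: φ=47.503463°, λ=-53.754661°, h=0.000 m
→ lcc (R=6378137.0, λ₀=-54.2°): E=33374.7036, N=718457.5688

E=33374.7036 m, N=718457.5688 m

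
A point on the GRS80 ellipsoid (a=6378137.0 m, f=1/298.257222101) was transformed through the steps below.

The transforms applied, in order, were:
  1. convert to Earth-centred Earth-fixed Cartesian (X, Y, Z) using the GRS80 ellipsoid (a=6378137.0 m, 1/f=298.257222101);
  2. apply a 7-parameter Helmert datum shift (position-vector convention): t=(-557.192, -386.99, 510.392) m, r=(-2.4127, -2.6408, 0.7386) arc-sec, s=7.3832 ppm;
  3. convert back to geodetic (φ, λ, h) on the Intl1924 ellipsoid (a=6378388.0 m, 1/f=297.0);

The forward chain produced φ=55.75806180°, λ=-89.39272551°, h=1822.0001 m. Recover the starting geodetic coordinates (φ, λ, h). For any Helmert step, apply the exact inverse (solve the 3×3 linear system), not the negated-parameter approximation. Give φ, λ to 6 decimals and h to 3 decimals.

φ=55.756872°, λ=-89.382933°, h=1327.078 m

start: φ=55.758062°, λ=-89.392726°, h=1822.000 m
→ ECEF (a=6378388.000, f=1/297.0): X=38137.9193, Y=-3598142.2495, Z=5250946.2144
→ Helmert⁻¹: X=38749.1626, Y=-3597790.2495, Z=5250354.4779
→ geod (Bowring, a=6378137.000): φ=55.75687200°, λ=-89.38293300°, h=1327.0780 m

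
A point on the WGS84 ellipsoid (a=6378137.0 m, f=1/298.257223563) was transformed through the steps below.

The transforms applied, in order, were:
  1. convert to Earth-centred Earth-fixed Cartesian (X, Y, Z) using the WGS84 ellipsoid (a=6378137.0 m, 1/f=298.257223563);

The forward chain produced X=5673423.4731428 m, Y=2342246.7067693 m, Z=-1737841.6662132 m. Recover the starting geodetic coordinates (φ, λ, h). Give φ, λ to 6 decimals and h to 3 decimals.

φ=-15.909681°, λ=22.433057°, h=2638.238 m

start: X=5673423.4731, Y=2342246.7068, Z=-1737841.6662 m
→ geod (Bowring, a=6378137.000): φ=-15.90968100°, λ=22.43305700°, h=2638.2380 m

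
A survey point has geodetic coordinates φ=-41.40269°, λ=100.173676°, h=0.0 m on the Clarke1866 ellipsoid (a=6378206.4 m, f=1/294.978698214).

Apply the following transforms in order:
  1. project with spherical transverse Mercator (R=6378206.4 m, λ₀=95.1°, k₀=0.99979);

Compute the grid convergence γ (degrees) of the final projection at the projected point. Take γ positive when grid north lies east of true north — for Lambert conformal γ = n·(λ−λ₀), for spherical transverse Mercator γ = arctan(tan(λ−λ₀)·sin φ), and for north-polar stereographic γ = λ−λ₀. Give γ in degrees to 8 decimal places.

start: φ=-41.402690°, λ=100.173676°, h=0.000 m
→ into tm (λ₀=95.1°): φ=-41.40269000°, λ−λ₀=5.07367600°
convergence γ = -3.36040067°

-3.36040067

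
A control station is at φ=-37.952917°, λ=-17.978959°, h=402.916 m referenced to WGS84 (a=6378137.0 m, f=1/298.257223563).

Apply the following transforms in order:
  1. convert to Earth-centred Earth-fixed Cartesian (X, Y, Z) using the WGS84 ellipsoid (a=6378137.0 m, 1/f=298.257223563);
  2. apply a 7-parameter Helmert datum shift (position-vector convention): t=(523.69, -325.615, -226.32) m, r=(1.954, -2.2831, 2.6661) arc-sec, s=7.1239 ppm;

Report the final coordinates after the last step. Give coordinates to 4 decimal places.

start: φ=-37.952917°, λ=-17.978959°, h=402.916 m
→ ECEF (a=6378137.000, f=1/298.257223563): X=4790056.4018, Y=-1554439.1174, Z=-3901572.2810
→ Helmert 7p (PV): X=4790677.4939, Y=-1554676.9303, Z=-3901788.1006

X=4790677.4939 m, Y=-1554676.9303 m, Z=-3901788.1006 m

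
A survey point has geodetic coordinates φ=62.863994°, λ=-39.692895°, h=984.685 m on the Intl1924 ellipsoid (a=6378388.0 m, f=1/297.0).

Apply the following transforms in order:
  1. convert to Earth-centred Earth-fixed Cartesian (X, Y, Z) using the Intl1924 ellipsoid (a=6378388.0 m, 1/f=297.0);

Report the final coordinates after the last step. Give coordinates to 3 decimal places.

start: φ=62.863994°, λ=-39.692895°, h=984.685 m
→ ECEF (a=6378388.000, f=1/297.0): X=2244903.9353, Y=-1863284.9468, Z=5654081.3394

X=2244903.935 m, Y=-1863284.947 m, Z=5654081.339 m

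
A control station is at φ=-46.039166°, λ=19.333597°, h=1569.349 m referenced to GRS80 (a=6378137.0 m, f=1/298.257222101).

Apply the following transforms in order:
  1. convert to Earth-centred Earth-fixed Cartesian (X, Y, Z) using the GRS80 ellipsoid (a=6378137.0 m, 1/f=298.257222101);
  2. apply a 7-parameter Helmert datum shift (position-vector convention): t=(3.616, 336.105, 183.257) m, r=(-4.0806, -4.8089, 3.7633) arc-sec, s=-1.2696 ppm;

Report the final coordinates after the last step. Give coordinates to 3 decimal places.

start: φ=-46.039166°, λ=19.333597°, h=1569.349 m
→ ECEF (a=6378137.000, f=1/298.257222101): X=4186101.8715, Y=1468708.2608, Z=-4569400.2135
→ Helmert 7p (PV): X=4186179.9081, Y=1469028.4787, Z=-4569142.6155

X=4186179.908 m, Y=1469028.479 m, Z=-4569142.616 m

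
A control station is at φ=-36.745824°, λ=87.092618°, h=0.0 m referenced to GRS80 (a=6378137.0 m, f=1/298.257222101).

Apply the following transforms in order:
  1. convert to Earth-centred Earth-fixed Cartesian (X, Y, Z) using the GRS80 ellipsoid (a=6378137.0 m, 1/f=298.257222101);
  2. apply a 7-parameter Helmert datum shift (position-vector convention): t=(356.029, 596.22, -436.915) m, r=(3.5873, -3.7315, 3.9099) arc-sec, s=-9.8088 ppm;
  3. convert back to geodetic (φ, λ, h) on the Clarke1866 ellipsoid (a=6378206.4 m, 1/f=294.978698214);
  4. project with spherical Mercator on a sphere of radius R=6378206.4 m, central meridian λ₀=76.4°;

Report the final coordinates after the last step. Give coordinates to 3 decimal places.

start: φ=-36.745824°, λ=87.092618°, h=0.000 m
→ ECEF (a=6378137.000, f=1/298.257222101): X=259538.3765, Y=5110332.2984, Z=-3794828.2708
→ Helmert 7p (PV): X=259863.6416, Y=5110949.3098, Z=-3795134.3913
→ geod (Bowring, a=6378206.400): φ=-36.74667678°, λ=87.08933143°, h=705.7123 m
→ merc (R=6378206.4, λ₀=76.4°): E=1189943.8789, N=-4403903.2915

E=1189943.879 m, N=-4403903.292 m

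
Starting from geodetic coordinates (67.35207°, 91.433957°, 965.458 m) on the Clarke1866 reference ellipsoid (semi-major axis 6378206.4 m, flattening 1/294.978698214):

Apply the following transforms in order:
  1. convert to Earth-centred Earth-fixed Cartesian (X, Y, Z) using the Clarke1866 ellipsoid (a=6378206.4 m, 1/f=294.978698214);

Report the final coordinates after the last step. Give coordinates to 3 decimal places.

start: φ=67.352070°, λ=91.433957°, h=965.458 m
→ ECEF (a=6378206.400, f=1/294.978698214): X=-61648.7963, Y=2462750.5056, Z=5864346.8798

X=-61648.796 m, Y=2462750.506 m, Z=5864346.880 m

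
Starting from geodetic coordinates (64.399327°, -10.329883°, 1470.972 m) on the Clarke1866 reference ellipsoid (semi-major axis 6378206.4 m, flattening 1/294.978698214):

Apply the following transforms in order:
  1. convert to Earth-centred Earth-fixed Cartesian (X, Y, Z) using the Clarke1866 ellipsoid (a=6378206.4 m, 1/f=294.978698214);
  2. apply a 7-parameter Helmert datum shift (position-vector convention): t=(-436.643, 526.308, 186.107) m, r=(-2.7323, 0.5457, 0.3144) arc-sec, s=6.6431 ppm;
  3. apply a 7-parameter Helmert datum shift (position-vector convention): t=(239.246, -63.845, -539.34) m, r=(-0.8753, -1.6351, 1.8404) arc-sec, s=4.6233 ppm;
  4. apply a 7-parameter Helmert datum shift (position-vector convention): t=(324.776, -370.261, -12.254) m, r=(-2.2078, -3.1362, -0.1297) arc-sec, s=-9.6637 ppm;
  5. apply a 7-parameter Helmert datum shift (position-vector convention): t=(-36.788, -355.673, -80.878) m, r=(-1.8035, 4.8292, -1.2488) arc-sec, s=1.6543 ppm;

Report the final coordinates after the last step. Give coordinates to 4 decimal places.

start: φ=64.399327°, λ=-10.329883°, h=1470.972 m
→ ECEF (a=6378206.400, f=1/294.978698214): X=2719448.4941, Y=-495672.8787, Z=5730224.8487
→ Helmert 7p (PV): X=2719045.8323, Y=-495069.8121, Z=5730448.3935
→ Helmert 7p (PV): X=2719256.6400, Y=-495087.3674, Z=5729959.2025
→ Helmert 7p (PV): X=2719467.7050, Y=-495393.2226, Z=5729938.2202
→ Helmert 7p (PV): X=2719566.5696, Y=-495716.0793, Z=5729807.4828

X=2719566.5696 m, Y=-495716.0793 m, Z=5729807.4828 m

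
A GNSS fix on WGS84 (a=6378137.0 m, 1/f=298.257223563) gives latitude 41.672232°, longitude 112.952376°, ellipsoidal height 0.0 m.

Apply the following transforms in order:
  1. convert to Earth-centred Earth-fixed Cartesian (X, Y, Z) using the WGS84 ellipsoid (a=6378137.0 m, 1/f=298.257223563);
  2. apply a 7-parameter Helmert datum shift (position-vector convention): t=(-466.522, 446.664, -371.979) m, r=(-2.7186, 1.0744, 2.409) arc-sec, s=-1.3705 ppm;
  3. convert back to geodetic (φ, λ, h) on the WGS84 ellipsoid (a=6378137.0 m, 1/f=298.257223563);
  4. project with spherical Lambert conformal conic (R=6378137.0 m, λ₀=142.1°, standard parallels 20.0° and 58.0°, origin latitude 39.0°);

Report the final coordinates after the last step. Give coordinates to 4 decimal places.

E=-2251056.3772 m, N=651093.1846 m

start: φ=41.672232°, λ=112.952376°, h=0.000 m
→ ECEF (a=6378137.000, f=1/298.257223563): X=-1860636.8835, Y=4393535.6673, Z=4218479.9528
→ Helmert 7p (PV): X=-1861130.1949, Y=4394010.1794, Z=4218053.9767
→ geod (Bowring, a=6378137.000): φ=41.66560009°, λ=112.95560840°, h=186.9069 m
→ lcc (R=6378137.0, λ₀=142.1°): E=-2251056.3772, N=651093.1846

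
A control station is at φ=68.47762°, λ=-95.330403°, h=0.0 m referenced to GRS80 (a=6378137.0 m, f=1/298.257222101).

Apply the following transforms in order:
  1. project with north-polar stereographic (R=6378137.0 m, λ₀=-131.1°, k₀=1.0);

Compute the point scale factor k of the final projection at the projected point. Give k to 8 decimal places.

1.03612215

start: φ=68.477620°, λ=-95.330403°, h=0.000 m
→ into stereo (λ₀=-131.1°): φ=68.47762000°, λ−λ₀=35.76959700°
scale k = 1.03612215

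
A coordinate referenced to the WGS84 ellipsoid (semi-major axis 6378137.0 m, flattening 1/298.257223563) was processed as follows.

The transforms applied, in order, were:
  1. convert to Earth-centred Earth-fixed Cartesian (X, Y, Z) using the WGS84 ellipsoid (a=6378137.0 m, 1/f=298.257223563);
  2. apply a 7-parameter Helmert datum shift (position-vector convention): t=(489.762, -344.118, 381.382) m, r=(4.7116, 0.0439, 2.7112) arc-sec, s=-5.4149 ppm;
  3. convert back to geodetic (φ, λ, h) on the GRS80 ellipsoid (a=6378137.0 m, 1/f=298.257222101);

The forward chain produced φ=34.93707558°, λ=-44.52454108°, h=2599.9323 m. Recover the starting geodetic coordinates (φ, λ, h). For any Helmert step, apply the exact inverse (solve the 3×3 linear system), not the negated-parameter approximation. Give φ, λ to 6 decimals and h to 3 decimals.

start: φ=34.937076°, λ=-44.524541°, h=2599.932 m
→ ECEF (a=6378137.000, f=1/298.257222101): X=3733405.7055, Y=-3671952.2378, Z=3633635.2664
→ Helmert⁻¹: X=3732887.1232, Y=-3671594.0724, Z=3633358.2210
→ geod (Bowring, a=6378137.000): φ=34.93823300°, λ=-44.52572600°, h=1932.2960 m

φ=34.938233°, λ=-44.525726°, h=1932.296 m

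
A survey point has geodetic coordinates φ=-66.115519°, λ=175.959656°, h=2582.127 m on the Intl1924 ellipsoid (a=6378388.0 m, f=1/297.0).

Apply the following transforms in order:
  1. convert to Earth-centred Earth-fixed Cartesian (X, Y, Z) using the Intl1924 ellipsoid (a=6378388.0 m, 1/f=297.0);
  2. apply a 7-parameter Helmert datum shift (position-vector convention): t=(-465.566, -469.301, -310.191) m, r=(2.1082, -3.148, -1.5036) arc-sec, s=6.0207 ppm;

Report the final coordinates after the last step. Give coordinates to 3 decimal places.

start: φ=-66.115519°, λ=175.959656°, h=2582.127 m
→ ECEF (a=6378388.000, f=1/297.0): X=-2584465.4038, Y=182552.2292, Z=-5811668.2434
→ Helmert 7p (PV): X=-2584856.5015, Y=182162.2678, Z=-5812051.0031

X=-2584856.501 m, Y=182162.268 m, Z=-5812051.003 m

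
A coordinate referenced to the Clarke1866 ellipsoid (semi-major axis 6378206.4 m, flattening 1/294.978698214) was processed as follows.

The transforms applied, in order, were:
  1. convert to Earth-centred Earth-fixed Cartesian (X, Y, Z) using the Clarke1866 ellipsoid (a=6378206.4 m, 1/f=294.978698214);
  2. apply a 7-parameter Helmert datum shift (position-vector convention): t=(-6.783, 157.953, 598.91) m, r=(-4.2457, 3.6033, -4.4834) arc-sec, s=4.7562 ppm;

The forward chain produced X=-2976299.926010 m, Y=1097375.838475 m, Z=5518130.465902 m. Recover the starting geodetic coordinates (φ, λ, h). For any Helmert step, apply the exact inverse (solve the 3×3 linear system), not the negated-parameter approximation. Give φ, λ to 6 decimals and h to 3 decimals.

start: X=-2976299.9260, Y=1097375.8385, Z=5518130.4659 m
→ Helmert⁻¹: X=-2976399.2189, Y=1097034.4012, Z=5517475.8990
→ geod (Bowring, a=6378206.400): φ=60.27212400°, λ=159.76723800°, h=2417.1920 m

φ=60.272124°, λ=159.767238°, h=2417.192 m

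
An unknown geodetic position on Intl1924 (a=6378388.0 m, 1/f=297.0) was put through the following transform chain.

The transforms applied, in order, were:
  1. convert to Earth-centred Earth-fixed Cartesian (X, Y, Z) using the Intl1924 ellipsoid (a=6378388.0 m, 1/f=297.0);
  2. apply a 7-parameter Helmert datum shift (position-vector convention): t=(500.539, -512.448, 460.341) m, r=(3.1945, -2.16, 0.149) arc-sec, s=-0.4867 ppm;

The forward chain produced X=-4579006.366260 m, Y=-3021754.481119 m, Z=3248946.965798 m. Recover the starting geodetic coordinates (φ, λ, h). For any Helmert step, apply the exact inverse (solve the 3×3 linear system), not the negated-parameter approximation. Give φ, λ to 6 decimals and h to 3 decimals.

φ=30.800643°, λ=-146.586216°, h=3138.694 m

start: X=-4579006.3663, Y=-3021754.4811, Z=3248946.9658 m
→ Helmert⁻¹: X=-4579477.2975, Y=-3021189.8835, Z=3248582.9523
→ geod (Bowring, a=6378388.000): φ=30.80064300°, λ=-146.58621600°, h=3138.6940 m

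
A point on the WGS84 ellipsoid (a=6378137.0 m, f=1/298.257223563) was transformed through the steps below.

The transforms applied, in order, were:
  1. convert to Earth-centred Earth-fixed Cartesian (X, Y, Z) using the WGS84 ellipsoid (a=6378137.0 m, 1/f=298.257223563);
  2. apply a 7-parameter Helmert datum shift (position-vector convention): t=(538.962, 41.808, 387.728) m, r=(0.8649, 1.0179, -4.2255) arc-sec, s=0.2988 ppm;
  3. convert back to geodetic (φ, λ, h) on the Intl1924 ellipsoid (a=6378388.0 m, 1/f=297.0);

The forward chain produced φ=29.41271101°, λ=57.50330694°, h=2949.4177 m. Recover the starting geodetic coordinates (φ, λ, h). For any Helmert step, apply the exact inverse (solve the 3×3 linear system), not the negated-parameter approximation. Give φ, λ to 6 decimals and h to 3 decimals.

φ=29.410349°, λ=57.509137°, h=2703.171 m

start: φ=29.412711°, λ=57.503307°, h=2949.418 m
→ ECEF (a=6378388.000, f=1/297.0): X=2988900.9764, Y=4692232.3695, Z=3115323.0069
→ Helmert⁻¹: X=2988249.6248, Y=4692263.4375, Z=3114929.4195
→ geod (Bowring, a=6378137.000): φ=29.41034900°, λ=57.50913700°, h=2703.1710 m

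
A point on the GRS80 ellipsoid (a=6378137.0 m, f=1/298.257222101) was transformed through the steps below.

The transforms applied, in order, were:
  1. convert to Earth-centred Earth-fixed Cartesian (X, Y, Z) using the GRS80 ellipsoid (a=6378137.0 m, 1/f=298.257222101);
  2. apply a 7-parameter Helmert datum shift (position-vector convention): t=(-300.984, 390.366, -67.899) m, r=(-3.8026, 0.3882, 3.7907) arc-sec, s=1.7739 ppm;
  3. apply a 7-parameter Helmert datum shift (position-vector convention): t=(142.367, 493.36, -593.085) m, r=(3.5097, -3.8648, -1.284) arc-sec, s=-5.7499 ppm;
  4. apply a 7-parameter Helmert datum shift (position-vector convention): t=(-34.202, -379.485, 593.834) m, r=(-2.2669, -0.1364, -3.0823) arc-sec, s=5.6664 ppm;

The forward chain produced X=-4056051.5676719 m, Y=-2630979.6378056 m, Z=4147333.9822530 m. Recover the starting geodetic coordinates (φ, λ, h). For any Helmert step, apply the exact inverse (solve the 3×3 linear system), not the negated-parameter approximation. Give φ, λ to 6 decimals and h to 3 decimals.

start: X=-4056051.5677, Y=-2630979.6378, Z=4147333.9823 m
→ Helmert⁻¹: X=-4055952.3291, Y=-2630691.4298, Z=4146690.4215
→ Helmert⁻¹: X=-4056023.9288, Y=-2631154.5971, Z=4147428.1216
→ Helmert⁻¹: X=-4055771.9180, Y=-2631542.2188, Z=4147432.5163
→ geod (Bowring, a=6378137.000): φ=40.81481100°, λ=-147.02292800°, h=844.7950 m

φ=40.814811°, λ=-147.022928°, h=844.795 m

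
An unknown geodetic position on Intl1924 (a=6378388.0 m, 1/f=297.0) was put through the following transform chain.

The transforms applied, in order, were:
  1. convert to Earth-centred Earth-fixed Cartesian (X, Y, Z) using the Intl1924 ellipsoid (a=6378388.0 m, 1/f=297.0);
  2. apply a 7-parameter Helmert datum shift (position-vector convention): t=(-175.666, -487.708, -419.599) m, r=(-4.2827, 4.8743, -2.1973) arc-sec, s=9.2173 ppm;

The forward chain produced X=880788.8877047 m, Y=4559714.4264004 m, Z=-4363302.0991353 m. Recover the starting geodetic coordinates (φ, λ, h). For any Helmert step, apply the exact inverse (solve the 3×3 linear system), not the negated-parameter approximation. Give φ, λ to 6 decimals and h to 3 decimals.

φ=-43.400470°, λ=79.065558°, h=3953.115 m

start: X=880788.8877, Y=4559714.4264, Z=-4363302.0991 m
→ Helmert⁻¹: X=881010.9509, Y=4560260.0711, Z=-4362726.7819
→ geod (Bowring, a=6378388.000): φ=-43.40047000°, λ=79.06555800°, h=3953.1150 m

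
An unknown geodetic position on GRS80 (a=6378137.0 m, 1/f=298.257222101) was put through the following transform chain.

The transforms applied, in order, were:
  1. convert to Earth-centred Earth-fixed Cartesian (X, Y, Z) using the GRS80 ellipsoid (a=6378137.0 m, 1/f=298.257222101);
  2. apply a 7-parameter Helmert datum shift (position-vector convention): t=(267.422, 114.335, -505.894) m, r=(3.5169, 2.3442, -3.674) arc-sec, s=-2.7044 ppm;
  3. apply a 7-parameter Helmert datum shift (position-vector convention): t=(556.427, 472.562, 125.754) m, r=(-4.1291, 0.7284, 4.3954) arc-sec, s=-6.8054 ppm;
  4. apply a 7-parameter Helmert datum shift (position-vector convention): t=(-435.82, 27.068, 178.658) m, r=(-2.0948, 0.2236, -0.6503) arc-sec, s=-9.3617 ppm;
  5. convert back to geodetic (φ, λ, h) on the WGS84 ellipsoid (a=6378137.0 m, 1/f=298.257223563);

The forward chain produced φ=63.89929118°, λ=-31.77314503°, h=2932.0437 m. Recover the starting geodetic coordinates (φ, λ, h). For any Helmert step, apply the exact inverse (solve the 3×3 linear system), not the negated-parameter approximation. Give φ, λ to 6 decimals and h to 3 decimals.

start: φ=63.899291°, λ=-31.773145°, h=2932.044 m
→ ECEF (a=6378137.000, f=1/298.257223563): X=2393107.5578, Y=-1482237.1280, Z=5707417.6604
→ Helmert⁻¹: X=2393564.2721, Y=-1482328.4888, Z=5707279.9728
→ Helmert⁻¹: X=2392972.3749, Y=-1482976.3837, Z=5707171.8221
→ Helmert⁻¹: X=2392672.9697, Y=-1482954.7917, Z=5707745.6297
→ geod (Bowring, a=6378137.000): φ=63.90051600°, λ=-31.79022100°, h=3230.3330 m

φ=63.900516°, λ=-31.790221°, h=3230.333 m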